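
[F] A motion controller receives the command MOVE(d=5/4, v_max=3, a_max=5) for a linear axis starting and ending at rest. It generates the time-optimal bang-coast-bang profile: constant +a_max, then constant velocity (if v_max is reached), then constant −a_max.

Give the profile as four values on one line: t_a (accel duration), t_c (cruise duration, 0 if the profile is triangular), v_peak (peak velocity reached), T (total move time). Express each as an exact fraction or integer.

vₘ²/aₘ = 3²/5 = 9/5
5/4 < 9/5 so t_c = 0
v_peak = √(5/4·5) = √(25/4) = 5/2
t_a = (5/2)/5 = 1/2; t_c = 0
T = 2·1/2 = 1

t_a=1/2 t_c=0 v_peak=5/2 T=1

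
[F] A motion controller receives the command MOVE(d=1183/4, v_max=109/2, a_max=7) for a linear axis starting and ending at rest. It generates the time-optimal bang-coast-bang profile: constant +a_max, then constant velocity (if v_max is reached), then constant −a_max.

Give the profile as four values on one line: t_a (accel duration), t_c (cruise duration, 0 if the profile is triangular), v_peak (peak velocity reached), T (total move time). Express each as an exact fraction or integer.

t_a=13/2 t_c=0 v_peak=91/2 T=13

vₘ²/aₘ = (109/2)²/7 = 11881/28
1183/4 < 11881/28 so t_c = 0
v_peak = √(1183/4·7) = √(8281/4) = 91/2
t_a = (91/2)/7 = 13/2; t_c = 0
T = 2·13/2 = 13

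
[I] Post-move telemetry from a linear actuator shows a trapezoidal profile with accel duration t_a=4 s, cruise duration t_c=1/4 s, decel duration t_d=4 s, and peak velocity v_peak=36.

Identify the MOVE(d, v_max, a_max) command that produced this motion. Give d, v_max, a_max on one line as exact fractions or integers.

d=153 v_max=36 a_max=9

a_max = 36/4 = 9
d_a = ½·36·4 = 72; d_c = 36·1/4 = 9
d = 2·72 + 9 = 153
t_c = 1/4 > 0 so v_max = 36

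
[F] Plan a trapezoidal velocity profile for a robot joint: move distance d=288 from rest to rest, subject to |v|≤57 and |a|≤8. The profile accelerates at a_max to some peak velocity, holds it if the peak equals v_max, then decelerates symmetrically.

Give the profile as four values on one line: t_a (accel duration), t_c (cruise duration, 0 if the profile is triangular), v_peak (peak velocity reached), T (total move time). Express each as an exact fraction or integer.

t_a=6 t_c=0 v_peak=48 T=12

v_max²/a_max = 57²/8 = 3249/8
288 < 3249/8 so t_c = 0
v_peak = √(288·8) = √2304 = 48
t_a = 48/8 = 6; t_c = 0
T = 2·6 = 12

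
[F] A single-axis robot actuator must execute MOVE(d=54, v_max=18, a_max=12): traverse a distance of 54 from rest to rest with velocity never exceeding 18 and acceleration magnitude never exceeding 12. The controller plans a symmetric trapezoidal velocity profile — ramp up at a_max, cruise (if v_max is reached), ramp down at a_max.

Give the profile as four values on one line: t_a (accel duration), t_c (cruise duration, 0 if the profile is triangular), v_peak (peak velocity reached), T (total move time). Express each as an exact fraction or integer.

t_a=3/2 t_c=3/2 v_peak=18 T=9/2

v_max²/a_max = 18²/12 = 27
54 ≥ 27 → trapezoidal
t_a = 18/12 = 3/2; v_peak = 18
d_cruise = 54 − 27 = 27; t_c = 27/18 = 3/2
T = 2·3/2 + 3/2 = 9/2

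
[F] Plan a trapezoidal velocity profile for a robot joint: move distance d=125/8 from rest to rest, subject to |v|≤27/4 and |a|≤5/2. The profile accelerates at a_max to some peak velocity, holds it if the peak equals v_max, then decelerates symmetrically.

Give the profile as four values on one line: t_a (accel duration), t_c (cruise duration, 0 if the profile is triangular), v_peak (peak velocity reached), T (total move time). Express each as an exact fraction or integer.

vₘ²/aₘ = (27/4)²/(5/2) = 729/40
125/8 < 729/40 → triangular
v_peak = √(125/8·5/2) = √(625/16) = 25/4
t_a = (25/4)/(5/2) = 5/2; t_c = 0
T = 2·5/2 = 5

t_a=5/2 t_c=0 v_peak=25/4 T=5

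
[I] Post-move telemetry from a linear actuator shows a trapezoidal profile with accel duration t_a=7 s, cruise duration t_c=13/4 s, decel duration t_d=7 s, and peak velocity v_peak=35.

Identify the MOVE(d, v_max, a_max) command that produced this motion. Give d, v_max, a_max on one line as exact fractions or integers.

a_max = 35/7 = 5
d_a = ½·35·7 = 245/2; d_c = 35·13/4 = 455/4
d = 2·245/2 + 455/4 = 1435/4
t_c = 13/4 > 0 ⇒ limit active, v_max = 35

d=1435/4 v_max=35 a_max=5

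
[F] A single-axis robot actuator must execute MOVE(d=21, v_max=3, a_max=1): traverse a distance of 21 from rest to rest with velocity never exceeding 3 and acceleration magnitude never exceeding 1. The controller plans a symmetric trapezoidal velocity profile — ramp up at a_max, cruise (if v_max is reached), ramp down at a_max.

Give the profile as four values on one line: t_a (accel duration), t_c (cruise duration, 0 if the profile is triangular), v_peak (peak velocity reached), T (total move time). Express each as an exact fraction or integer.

t_a=3 t_c=4 v_peak=3 T=10

v_max²/a_max = 3²/1 = 9
21 ≥ 9 so v_max reached
t_a = 3/1 = 3; v_peak = 3
d_cruise = 21 − 9 = 12; t_c = 12/3 = 4
T = 2·3 + 4 = 10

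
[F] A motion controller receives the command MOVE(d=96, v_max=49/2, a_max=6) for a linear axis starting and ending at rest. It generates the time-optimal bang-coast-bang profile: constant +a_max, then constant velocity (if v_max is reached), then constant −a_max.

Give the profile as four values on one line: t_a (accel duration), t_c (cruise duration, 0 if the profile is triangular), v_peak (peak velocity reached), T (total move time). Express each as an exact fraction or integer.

t_a=4 t_c=0 v_peak=24 T=8

(v_max)²/a_max = (49/2)²/6 = 2401/24
96 < 2401/24 ⇒ no cruise
v_peak = √(96·6) = √576 = 24
t_a = 24/6 = 4; t_c = 0
T = 2·4 = 8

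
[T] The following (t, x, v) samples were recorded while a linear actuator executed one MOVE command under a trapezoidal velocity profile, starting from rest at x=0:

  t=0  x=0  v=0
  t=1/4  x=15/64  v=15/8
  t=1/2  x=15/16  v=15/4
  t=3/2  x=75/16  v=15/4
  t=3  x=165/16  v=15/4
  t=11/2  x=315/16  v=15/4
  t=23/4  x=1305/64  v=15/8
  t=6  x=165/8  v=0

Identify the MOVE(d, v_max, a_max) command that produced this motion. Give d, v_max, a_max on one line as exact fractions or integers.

final state: t=6, x=165/8, v=0 → d = 165/8
a_max = (15/8−0)/(1/4−0) = 15/2
max v = 15/4 over t∈[1/2,11/2] → v_max = 15/4
check: 15/4·(1/2+5) = 165/8 ✓

d=165/8 v_max=15/4 a_max=15/2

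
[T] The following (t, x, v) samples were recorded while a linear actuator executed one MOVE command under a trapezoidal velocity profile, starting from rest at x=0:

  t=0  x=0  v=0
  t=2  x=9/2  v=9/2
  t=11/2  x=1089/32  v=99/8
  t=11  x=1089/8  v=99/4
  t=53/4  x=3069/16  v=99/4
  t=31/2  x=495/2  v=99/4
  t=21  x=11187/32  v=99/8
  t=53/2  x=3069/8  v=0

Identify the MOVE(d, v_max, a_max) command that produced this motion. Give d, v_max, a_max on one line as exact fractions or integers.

d=3069/8 v_max=99/4 a_max=9/4

final state: t=53/2, x=3069/8, v=0 → d = 3069/8
a_max = (9/2−0)/(2−0) = 9/4
max v = 99/4 over t∈[11,31/2] → v_max = 99/4
check: 99/4·(11+9/2) = 3069/8 ✓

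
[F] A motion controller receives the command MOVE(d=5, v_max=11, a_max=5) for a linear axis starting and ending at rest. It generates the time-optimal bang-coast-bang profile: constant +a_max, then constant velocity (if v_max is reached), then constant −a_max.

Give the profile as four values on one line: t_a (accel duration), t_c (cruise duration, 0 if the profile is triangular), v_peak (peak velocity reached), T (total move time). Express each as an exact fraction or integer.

v_max²/a_max = 11²/5 = 121/5
5 < 121/5 ⇒ no cruise
v_peak = √(5·5) = √25 = 5
t_a = 5/5 = 1; t_c = 0
T = 2·1 = 2

t_a=1 t_c=0 v_peak=5 T=2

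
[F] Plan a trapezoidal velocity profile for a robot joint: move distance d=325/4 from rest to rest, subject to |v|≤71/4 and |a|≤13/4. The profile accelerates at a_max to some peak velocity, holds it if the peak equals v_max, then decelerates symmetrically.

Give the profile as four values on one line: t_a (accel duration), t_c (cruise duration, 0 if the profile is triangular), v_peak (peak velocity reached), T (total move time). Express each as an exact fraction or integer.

(v_max)²/a_max = (71/4)²/(13/4) = 5041/52
325/4 < 5041/52 → triangular
v_peak = √(325/4·13/4) = √(4225/16) = 65/4
t_a = (65/4)/(13/4) = 5; t_c = 0
T = 2·5 = 10

t_a=5 t_c=0 v_peak=65/4 T=10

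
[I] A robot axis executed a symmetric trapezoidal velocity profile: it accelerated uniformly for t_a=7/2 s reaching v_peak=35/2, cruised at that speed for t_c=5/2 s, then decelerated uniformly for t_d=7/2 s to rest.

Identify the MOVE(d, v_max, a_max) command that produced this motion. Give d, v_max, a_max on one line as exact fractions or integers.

d=105 v_max=35/2 a_max=5

a_max = (35/2)/(7/2) = 5
d_a = ½·35/2·7/2 = 245/8; d_c = 35/2·5/2 = 175/4
d = 2·245/8 + 175/4 = 105
t_c = 5/2 > 0 so v_max = 35/2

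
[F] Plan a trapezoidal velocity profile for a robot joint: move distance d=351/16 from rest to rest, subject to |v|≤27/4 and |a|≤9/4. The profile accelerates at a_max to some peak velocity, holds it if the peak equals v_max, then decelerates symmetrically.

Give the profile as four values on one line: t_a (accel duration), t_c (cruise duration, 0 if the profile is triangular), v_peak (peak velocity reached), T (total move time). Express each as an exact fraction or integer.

t_a=3 t_c=1/4 v_peak=27/4 T=25/4

(v_max)²/a_max = (27/4)²/(9/4) = 81/4
351/16 ≥ 81/4 ⇒ cruise phase
t_a = (27/4)/(9/4) = 3; v_peak = 27/4
d_cruise = 351/16 − 81/4 = 27/16; t_c = (27/16)/(27/4) = 1/4
T = 2·3 + 1/4 = 25/4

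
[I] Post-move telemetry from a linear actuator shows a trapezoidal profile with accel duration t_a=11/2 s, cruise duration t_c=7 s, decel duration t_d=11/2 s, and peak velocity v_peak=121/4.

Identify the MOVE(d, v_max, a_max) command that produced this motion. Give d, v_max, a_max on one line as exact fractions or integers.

d=3025/8 v_max=121/4 a_max=11/2

a_max = (121/4)/(11/2) = 11/2
d_a = ½·121/4·11/2 = 1331/16; d_c = 121/4·7 = 847/4
d = 2·1331/16 + 847/4 = 3025/8
t_c = 7 > 0 → v_max = v_peak = 121/4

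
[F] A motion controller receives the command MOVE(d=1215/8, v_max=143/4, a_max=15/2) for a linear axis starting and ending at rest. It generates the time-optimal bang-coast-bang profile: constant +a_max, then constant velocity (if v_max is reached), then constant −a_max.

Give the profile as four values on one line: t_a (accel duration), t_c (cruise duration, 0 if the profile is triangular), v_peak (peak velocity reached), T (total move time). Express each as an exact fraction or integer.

vₘ²/aₘ = (143/4)²/(15/2) = 20449/120
1215/8 < 20449/120 so t_c = 0
v_peak = √(1215/8·15/2) = √(18225/16) = 135/4
t_a = (135/4)/(15/2) = 9/2; t_c = 0
T = 2·9/2 = 9

t_a=9/2 t_c=0 v_peak=135/4 T=9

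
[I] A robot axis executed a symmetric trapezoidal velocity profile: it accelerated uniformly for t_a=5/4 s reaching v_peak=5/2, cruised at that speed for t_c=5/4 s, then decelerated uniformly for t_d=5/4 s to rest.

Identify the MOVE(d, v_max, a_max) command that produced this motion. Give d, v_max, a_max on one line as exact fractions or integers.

a_max = (5/2)/(5/4) = 2
d_a = ½·5/2·5/4 = 25/16; d_c = 5/2·5/4 = 25/8
d = 2·25/16 + 25/8 = 25/4
t_c = 5/4 > 0 so v_max = 5/2

d=25/4 v_max=5/2 a_max=2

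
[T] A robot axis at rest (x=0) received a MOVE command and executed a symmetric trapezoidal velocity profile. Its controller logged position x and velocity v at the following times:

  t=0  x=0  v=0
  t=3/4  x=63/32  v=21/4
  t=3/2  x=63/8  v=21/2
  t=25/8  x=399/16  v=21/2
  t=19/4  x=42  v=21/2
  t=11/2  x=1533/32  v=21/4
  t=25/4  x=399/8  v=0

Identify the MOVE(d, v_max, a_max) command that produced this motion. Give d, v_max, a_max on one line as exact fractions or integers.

final state: t=25/4, x=399/8, v=0 → d = 399/8
a_max = (21/4−0)/(3/4−0) = 7
max v = 21/2 over t∈[3/2,19/4] → v_max = 21/2
check: 21/2·(3/2+13/4) = 399/8 ✓

d=399/8 v_max=21/2 a_max=7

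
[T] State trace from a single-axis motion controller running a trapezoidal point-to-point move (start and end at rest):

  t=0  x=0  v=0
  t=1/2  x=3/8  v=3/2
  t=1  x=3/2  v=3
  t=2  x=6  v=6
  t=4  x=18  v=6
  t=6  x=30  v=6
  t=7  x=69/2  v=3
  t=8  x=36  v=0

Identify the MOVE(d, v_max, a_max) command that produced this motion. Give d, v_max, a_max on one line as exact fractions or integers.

final state: t=8, x=36, v=0 → d = 36
a_max = (3/2−0)/(1/2−0) = 3
max v = 6 over t∈[2,6] → v_max = 6
check: 6·(2+4) = 36 ✓

d=36 v_max=6 a_max=3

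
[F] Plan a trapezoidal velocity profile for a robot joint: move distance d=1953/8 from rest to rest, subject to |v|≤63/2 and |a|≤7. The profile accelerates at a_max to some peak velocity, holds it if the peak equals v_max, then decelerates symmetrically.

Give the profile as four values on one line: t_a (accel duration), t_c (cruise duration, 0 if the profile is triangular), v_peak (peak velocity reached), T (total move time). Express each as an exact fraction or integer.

v_max²/a_max = (63/2)²/7 = 567/4
1953/8 ≥ 567/4 so v_max reached
t_a = (63/2)/7 = 9/2; v_peak = 63/2
d_cruise = 1953/8 − 567/4 = 819/8; t_c = (819/8)/(63/2) = 13/4
T = 2·9/2 + 13/4 = 49/4

t_a=9/2 t_c=13/4 v_peak=63/2 T=49/4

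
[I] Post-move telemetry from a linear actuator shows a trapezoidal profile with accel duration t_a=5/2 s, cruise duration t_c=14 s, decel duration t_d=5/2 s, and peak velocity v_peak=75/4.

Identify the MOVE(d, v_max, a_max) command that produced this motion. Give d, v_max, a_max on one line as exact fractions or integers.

a_max = (75/4)/(5/2) = 15/2
d_a = ½·75/4·5/2 = 375/16; d_c = 75/4·14 = 525/2
d = 2·375/16 + 525/2 = 2475/8
t_c = 14 > 0 so v_max = 75/4

d=2475/8 v_max=75/4 a_max=15/2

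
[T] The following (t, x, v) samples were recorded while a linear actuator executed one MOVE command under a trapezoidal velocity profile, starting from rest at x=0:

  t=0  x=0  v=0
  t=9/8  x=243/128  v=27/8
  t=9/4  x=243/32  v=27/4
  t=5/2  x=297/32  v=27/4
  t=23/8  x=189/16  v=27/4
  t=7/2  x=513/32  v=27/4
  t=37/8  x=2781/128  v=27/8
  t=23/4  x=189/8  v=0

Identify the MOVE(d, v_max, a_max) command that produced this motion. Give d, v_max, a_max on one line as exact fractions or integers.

final state: t=23/4, x=189/8, v=0 → d = 189/8
a_max = (27/8−0)/(9/8−0) = 3
max v = 27/4 over t∈[9/4,7/2] → v_max = 27/4
check: 27/4·(9/4+5/4) = 189/8 ✓

d=189/8 v_max=27/4 a_max=3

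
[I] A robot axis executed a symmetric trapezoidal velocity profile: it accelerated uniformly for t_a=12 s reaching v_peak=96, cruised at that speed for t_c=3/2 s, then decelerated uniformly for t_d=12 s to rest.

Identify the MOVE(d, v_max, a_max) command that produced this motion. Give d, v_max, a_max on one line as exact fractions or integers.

a_max = 96/12 = 8
d_a = ½·96·12 = 576; d_c = 96·3/2 = 144
d = 2·576 + 144 = 1296
t_c = 3/2 > 0 so v_max = 96

d=1296 v_max=96 a_max=8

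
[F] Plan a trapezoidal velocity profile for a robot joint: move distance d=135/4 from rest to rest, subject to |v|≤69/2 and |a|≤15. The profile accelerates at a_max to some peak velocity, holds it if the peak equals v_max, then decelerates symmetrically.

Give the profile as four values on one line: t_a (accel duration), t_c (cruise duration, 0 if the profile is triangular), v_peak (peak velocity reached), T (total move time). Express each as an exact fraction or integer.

t_a=3/2 t_c=0 v_peak=45/2 T=3

vₘ²/aₘ = (69/2)²/15 = 1587/20
135/4 < 1587/20 so t_c = 0
v_peak = √(135/4·15) = √(2025/4) = 45/2
t_a = (45/2)/15 = 3/2; t_c = 0
T = 2·3/2 = 3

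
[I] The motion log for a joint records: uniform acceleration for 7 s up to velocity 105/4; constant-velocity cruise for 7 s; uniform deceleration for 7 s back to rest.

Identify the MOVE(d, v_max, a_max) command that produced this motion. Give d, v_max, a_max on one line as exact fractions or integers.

a_max = (105/4)/7 = 15/4
d_a = ½·105/4·7 = 735/8; d_c = 105/4·7 = 735/4
d = 2·735/8 + 735/4 = 735/2
t_c = 7 > 0 so v_max = 105/4

d=735/2 v_max=105/4 a_max=15/4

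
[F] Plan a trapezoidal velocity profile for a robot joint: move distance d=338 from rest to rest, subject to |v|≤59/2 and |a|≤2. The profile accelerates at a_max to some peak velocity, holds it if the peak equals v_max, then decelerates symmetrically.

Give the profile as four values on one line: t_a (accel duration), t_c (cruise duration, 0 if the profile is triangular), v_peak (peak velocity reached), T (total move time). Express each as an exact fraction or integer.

(v_max)²/a_max = (59/2)²/2 = 3481/8
338 < 3481/8 → triangular
v_peak = √(338·2) = √676 = 26
t_a = 26/2 = 13; t_c = 0
T = 2·13 = 26

t_a=13 t_c=0 v_peak=26 T=26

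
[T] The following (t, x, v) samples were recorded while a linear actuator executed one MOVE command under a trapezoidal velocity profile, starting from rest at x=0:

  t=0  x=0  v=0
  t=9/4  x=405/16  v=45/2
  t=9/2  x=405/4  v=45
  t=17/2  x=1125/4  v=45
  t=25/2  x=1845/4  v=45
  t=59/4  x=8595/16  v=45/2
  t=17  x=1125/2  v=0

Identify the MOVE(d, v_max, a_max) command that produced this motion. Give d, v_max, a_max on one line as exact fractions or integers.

final state: t=17, x=1125/2, v=0 → d = 1125/2
a_max = (45/2−0)/(9/4−0) = 10
max v = 45 over t∈[9/2,25/2] → v_max = 45
check: 45·(9/2+8) = 1125/2 ✓

d=1125/2 v_max=45 a_max=10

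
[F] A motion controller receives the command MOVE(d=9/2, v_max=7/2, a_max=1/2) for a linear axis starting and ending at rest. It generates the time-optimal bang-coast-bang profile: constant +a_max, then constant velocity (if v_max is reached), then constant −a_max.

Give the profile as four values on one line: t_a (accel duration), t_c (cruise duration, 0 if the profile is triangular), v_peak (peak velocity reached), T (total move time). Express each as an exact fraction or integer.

vₘ²/aₘ = (7/2)²/(1/2) = 49/2
9/2 < 49/2 → triangular
v_peak = √(9/2·1/2) = √(9/4) = 3/2
t_a = (3/2)/(1/2) = 3; t_c = 0
T = 2·3 = 6

t_a=3 t_c=0 v_peak=3/2 T=6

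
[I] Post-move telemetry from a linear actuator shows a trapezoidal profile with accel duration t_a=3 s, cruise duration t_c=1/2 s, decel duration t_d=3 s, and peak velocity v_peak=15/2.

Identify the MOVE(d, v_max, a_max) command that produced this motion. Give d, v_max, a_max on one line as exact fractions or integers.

a_max = (15/2)/3 = 5/2
d_a = ½·15/2·3 = 45/4; d_c = 15/2·1/2 = 15/4
d = 2·45/4 + 15/4 = 105/4
t_c = 1/2 > 0 → v_max = v_peak = 15/2

d=105/4 v_max=15/2 a_max=5/2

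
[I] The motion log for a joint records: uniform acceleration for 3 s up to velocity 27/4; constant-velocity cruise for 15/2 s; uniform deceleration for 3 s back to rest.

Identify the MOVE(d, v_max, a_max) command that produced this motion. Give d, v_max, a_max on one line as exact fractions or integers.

d=567/8 v_max=27/4 a_max=9/4

a_max = (27/4)/3 = 9/4
d_a = ½·27/4·3 = 81/8; d_c = 27/4·15/2 = 405/8
d = 2·81/8 + 405/8 = 567/8
t_c = 15/2 > 0 → v_max = v_peak = 27/4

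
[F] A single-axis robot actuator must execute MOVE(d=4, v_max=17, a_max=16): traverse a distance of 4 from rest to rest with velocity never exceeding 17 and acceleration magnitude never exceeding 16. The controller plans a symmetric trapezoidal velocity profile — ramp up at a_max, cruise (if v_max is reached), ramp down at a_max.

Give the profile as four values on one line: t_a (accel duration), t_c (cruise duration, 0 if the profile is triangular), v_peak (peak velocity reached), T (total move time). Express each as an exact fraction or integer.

(v_max)²/a_max = 17²/16 = 289/16
4 < 289/16 ⇒ no cruise
v_peak = √(4·16) = √64 = 8
t_a = 8/16 = 1/2; t_c = 0
T = 2·1/2 = 1

t_a=1/2 t_c=0 v_peak=8 T=1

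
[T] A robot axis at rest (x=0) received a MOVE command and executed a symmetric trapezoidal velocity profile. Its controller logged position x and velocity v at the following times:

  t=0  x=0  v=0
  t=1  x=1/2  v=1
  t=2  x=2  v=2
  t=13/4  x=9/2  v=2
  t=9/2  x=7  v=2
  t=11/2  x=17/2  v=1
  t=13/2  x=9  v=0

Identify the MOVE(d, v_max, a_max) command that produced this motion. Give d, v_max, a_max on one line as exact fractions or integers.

d=9 v_max=2 a_max=1

final state: t=13/2, x=9, v=0 → d = 9
a_max = (1−0)/(1−0) = 1
max v = 2 over t∈[2,9/2] → v_max = 2
check: 2·(2+5/2) = 9 ✓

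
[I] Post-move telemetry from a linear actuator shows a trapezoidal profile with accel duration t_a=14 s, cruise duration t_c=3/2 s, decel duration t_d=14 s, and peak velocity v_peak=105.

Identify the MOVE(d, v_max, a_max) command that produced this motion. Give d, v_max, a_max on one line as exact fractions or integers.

d=3255/2 v_max=105 a_max=15/2

a_max = 105/14 = 15/2
d_a = ½·105·14 = 735; d_c = 105·3/2 = 315/2
d = 2·735 + 315/2 = 3255/2
t_c = 3/2 > 0 so v_max = 105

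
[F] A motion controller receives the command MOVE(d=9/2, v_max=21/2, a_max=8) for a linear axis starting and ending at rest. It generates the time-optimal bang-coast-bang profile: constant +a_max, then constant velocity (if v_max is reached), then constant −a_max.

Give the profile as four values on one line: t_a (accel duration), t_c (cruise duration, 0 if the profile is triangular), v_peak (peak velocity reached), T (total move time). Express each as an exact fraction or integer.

t_a=3/4 t_c=0 v_peak=6 T=3/2

vₘ²/aₘ = (21/2)²/8 = 441/32
9/2 < 441/32 ⇒ no cruise
v_peak = √(9/2·8) = √36 = 6
t_a = 6/8 = 3/4; t_c = 0
T = 2·3/4 = 3/2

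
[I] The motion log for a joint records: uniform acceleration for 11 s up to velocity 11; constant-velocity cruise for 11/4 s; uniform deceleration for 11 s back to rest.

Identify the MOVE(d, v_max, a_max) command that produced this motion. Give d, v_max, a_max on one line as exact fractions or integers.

a_max = 11/11 = 1
d_a = ½·11·11 = 121/2; d_c = 11·11/4 = 121/4
d = 2·121/2 + 121/4 = 605/4
t_c = 11/4 > 0 → v_max = v_peak = 11

d=605/4 v_max=11 a_max=1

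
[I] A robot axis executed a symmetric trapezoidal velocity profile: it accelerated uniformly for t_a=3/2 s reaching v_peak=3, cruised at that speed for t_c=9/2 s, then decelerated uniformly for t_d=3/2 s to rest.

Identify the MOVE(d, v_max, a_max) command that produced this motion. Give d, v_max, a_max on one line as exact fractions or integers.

a_max = 3/(3/2) = 2
d_a = ½·3·3/2 = 9/4; d_c = 3·9/2 = 27/2
d = 2·9/4 + 27/2 = 18
t_c = 9/2 > 0 so v_max = 3

d=18 v_max=3 a_max=2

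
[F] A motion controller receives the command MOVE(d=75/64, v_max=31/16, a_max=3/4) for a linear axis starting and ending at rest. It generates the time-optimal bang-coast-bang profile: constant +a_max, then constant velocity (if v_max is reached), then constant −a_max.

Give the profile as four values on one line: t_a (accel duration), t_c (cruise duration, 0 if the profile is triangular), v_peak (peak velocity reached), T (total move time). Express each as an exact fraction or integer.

t_a=5/4 t_c=0 v_peak=15/16 T=5/2

v_max²/a_max = (31/16)²/(3/4) = 961/192
75/64 < 961/192 so t_c = 0
v_peak = √(75/64·3/4) = √(225/256) = 15/16
t_a = (15/16)/(3/4) = 5/4; t_c = 0
T = 2·5/4 = 5/2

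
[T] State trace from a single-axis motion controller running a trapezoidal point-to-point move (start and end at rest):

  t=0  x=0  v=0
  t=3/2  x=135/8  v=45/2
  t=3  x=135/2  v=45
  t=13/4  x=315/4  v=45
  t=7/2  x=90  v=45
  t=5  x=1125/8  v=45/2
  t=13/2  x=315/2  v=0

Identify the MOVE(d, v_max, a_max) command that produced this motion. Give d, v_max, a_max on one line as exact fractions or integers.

final state: t=13/2, x=315/2, v=0 → d = 315/2
a_max = (45/2−0)/(3/2−0) = 15
max v = 45 over t∈[3,7/2] → v_max = 45
check: 45·(3+1/2) = 315/2 ✓

d=315/2 v_max=45 a_max=15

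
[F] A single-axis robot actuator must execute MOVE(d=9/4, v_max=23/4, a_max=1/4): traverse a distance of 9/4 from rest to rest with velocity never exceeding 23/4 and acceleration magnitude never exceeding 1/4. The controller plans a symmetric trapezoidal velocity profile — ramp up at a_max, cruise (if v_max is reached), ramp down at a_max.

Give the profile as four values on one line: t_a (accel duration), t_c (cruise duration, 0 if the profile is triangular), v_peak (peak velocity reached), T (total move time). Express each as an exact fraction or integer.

vₘ²/aₘ = (23/4)²/(1/4) = 529/4
9/4 < 529/4 so t_c = 0
v_peak = √(9/4·1/4) = √(9/16) = 3/4
t_a = (3/4)/(1/4) = 3; t_c = 0
T = 2·3 = 6

t_a=3 t_c=0 v_peak=3/4 T=6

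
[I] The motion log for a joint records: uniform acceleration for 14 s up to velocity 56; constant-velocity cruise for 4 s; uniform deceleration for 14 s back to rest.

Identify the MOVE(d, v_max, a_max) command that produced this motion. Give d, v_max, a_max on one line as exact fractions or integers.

d=1008 v_max=56 a_max=4

a_max = 56/14 = 4
d_a = ½·56·14 = 392; d_c = 56·4 = 224
d = 2·392 + 224 = 1008
t_c = 4 > 0 → v_max = v_peak = 56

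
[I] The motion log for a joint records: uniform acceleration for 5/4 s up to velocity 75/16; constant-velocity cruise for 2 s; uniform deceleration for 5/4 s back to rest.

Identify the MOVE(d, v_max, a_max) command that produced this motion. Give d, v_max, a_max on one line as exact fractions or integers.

a_max = (75/16)/(5/4) = 15/4
d_a = ½·75/16·5/4 = 375/128; d_c = 75/16·2 = 75/8
d = 2·375/128 + 75/8 = 975/64
t_c = 2 > 0 ⇒ limit active, v_max = 75/16

d=975/64 v_max=75/16 a_max=15/4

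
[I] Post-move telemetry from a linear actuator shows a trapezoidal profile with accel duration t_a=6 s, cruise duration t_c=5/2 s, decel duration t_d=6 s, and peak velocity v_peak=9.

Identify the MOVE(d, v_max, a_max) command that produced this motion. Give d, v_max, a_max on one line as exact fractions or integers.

a_max = 9/6 = 3/2
d_a = ½·9·6 = 27; d_c = 9·5/2 = 45/2
d = 2·27 + 45/2 = 153/2
t_c = 5/2 > 0 ⇒ limit active, v_max = 9

d=153/2 v_max=9 a_max=3/2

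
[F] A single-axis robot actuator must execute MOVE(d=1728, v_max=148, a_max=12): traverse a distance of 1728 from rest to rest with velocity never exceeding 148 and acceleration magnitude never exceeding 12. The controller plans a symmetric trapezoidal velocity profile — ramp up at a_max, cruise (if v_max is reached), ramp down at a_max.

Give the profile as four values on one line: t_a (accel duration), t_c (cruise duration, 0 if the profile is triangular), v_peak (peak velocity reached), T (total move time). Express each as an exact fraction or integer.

vₘ²/aₘ = 148²/12 = 5476/3
1728 < 5476/3 so t_c = 0
v_peak = √(1728·12) = √20736 = 144
t_a = 144/12 = 12; t_c = 0
T = 2·12 = 24

t_a=12 t_c=0 v_peak=144 T=24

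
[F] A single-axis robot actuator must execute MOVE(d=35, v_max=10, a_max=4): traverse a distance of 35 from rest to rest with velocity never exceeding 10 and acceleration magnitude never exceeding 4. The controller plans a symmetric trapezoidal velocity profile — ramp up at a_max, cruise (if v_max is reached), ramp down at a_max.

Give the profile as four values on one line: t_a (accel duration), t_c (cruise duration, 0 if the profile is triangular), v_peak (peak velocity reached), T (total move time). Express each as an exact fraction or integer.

(v_max)²/a_max = 10²/4 = 25
35 ≥ 25 → trapezoidal
t_a = 10/4 = 5/2; v_peak = 10
d_cruise = 35 − 25 = 10; t_c = 10/10 = 1
T = 2·5/2 + 1 = 6

t_a=5/2 t_c=1 v_peak=10 T=6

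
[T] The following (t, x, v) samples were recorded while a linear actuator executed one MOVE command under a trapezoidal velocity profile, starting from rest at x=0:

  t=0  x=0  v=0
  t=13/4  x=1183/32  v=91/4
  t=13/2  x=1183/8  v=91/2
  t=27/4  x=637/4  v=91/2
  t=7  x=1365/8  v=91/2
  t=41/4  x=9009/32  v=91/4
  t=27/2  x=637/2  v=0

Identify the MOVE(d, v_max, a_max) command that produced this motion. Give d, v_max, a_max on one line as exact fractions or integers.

d=637/2 v_max=91/2 a_max=7

final state: t=27/2, x=637/2, v=0 → d = 637/2
a_max = (91/4−0)/(13/4−0) = 7
max v = 91/2 over t∈[13/2,7] → v_max = 91/2
check: 91/2·(13/2+1/2) = 637/2 ✓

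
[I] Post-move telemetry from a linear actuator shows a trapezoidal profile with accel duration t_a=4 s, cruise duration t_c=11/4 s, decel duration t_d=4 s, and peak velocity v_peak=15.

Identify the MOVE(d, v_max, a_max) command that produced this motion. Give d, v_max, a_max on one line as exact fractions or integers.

d=405/4 v_max=15 a_max=15/4

a_max = 15/4
d_a = ½·15·4 = 30; d_c = 15·11/4 = 165/4
d = 2·30 + 165/4 = 405/4
t_c = 11/4 > 0 → v_max = v_peak = 15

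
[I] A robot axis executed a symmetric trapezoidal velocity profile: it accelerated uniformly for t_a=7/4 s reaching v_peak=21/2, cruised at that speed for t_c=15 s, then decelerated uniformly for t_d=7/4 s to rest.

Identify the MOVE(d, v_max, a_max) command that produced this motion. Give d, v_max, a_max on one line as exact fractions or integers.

d=1407/8 v_max=21/2 a_max=6

a_max = (21/2)/(7/4) = 6
d_a = ½·21/2·7/4 = 147/16; d_c = 21/2·15 = 315/2
d = 2·147/16 + 315/2 = 1407/8
t_c = 15 > 0 ⇒ limit active, v_max = 21/2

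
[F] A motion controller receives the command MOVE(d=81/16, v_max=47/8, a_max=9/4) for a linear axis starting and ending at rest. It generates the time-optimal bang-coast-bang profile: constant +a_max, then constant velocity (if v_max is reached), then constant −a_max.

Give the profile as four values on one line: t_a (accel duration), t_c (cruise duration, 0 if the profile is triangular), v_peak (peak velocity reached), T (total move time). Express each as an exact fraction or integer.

v_max²/a_max = (47/8)²/(9/4) = 2209/144
81/16 < 2209/144 so t_c = 0
v_peak = √(81/16·9/4) = √(729/64) = 27/8
t_a = (27/8)/(9/4) = 3/2; t_c = 0
T = 2·3/2 = 3

t_a=3/2 t_c=0 v_peak=27/8 T=3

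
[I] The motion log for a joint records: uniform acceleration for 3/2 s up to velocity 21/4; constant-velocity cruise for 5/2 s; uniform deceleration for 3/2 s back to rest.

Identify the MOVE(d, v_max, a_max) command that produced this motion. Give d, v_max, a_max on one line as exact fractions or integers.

a_max = (21/4)/(3/2) = 7/2
d_a = ½·21/4·3/2 = 63/16; d_c = 21/4·5/2 = 105/8
d = 2·63/16 + 105/8 = 21
t_c = 5/2 > 0 → v_max = v_peak = 21/4

d=21 v_max=21/4 a_max=7/2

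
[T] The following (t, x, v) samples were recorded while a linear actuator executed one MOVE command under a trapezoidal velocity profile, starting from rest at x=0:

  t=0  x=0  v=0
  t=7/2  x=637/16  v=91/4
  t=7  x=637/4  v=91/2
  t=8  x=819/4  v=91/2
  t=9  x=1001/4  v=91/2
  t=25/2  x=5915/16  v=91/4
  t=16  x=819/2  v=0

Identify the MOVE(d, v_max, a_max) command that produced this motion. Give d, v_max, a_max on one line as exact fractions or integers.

d=819/2 v_max=91/2 a_max=13/2

final state: t=16, x=819/2, v=0 → d = 819/2
a_max = (91/4−0)/(7/2−0) = 13/2
max v = 91/2 over t∈[7,9] → v_max = 91/2
check: 91/2·(7+2) = 819/2 ✓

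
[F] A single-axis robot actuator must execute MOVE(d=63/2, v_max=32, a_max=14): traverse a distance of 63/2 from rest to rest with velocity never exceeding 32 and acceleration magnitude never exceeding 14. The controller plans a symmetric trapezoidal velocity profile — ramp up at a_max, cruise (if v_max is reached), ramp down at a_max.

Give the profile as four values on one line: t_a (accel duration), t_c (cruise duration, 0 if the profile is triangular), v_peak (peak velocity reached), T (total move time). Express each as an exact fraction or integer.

t_a=3/2 t_c=0 v_peak=21 T=3

vₘ²/aₘ = 32²/14 = 512/7
63/2 < 512/7 so t_c = 0
v_peak = √(63/2·14) = √441 = 21
t_a = 21/14 = 3/2; t_c = 0
T = 2·3/2 = 3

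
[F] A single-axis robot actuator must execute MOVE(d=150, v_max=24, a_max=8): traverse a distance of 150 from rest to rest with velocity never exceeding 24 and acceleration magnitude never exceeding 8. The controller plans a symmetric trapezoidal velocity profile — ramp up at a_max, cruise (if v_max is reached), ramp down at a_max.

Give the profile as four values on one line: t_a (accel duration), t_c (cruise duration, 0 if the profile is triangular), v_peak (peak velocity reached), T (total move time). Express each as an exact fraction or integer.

t_a=3 t_c=13/4 v_peak=24 T=37/4

v_max²/a_max = 24²/8 = 72
150 ≥ 72 → trapezoidal
t_a = 24/8 = 3; v_peak = 24
d_cruise = 150 − 72 = 78; t_c = 78/24 = 13/4
T = 2·3 + 13/4 = 37/4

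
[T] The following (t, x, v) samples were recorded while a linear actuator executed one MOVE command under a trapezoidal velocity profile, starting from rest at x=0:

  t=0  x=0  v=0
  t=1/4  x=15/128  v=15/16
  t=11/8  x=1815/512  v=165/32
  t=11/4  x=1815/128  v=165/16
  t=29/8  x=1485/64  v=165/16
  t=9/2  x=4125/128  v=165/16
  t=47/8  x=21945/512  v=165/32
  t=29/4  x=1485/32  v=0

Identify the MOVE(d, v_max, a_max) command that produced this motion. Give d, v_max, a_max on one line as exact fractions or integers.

final state: t=29/4, x=1485/32, v=0 → d = 1485/32
a_max = (15/16−0)/(1/4−0) = 15/4
max v = 165/16 over t∈[11/4,9/2] → v_max = 165/16
check: 165/16·(11/4+7/4) = 1485/32 ✓

d=1485/32 v_max=165/16 a_max=15/4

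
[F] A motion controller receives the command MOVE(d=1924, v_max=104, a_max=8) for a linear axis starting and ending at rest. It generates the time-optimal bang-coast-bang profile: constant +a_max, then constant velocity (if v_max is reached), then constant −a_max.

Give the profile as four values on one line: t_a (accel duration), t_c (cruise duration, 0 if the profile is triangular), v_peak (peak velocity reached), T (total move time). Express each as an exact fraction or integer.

(v_max)²/a_max = 104²/8 = 1352
1924 ≥ 1352 so v_max reached
t_a = 104/8 = 13; v_peak = 104
d_cruise = 1924 − 1352 = 572; t_c = 572/104 = 11/2
T = 2·13 + 11/2 = 63/2

t_a=13 t_c=11/2 v_peak=104 T=63/2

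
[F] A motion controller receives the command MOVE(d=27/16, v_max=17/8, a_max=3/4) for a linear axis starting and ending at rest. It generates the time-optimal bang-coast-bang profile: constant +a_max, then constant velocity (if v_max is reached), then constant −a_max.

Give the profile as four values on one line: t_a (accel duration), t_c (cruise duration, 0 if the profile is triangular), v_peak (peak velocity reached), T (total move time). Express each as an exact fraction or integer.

(v_max)²/a_max = (17/8)²/(3/4) = 289/48
27/16 < 289/48 ⇒ no cruise
v_peak = √(27/16·3/4) = √(81/64) = 9/8
t_a = (9/8)/(3/4) = 3/2; t_c = 0
T = 2·3/2 = 3

t_a=3/2 t_c=0 v_peak=9/8 T=3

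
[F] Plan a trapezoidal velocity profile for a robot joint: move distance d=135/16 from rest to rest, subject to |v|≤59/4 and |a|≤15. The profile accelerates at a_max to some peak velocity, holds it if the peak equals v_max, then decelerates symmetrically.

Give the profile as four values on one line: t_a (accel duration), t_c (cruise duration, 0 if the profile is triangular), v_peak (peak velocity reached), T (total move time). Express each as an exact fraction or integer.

(v_max)²/a_max = (59/4)²/15 = 3481/240
135/16 < 3481/240 ⇒ no cruise
v_peak = √(135/16·15) = √(2025/16) = 45/4
t_a = (45/4)/15 = 3/4; t_c = 0
T = 2·3/4 = 3/2

t_a=3/4 t_c=0 v_peak=45/4 T=3/2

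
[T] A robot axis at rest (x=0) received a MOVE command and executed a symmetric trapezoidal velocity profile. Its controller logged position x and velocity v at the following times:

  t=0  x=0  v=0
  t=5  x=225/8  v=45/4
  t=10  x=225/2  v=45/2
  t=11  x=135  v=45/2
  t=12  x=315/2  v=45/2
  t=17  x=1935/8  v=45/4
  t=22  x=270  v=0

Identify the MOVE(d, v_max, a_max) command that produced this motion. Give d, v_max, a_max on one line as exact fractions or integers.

final state: t=22, x=270, v=0 → d = 270
a_max = (45/4−0)/(5−0) = 9/4
max v = 45/2 over t∈[10,12] → v_max = 45/2
check: 45/2·(10+2) = 270 ✓

d=270 v_max=45/2 a_max=9/4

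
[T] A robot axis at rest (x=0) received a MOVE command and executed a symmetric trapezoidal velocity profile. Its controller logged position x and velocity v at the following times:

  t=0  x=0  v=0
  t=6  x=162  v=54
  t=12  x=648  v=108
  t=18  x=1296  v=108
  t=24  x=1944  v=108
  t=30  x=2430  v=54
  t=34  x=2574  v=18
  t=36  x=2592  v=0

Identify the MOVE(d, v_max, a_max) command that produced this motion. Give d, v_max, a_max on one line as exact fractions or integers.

final state: t=36, x=2592, v=0 → d = 2592
a_max = (54−0)/(6−0) = 9
max v = 108 over t∈[12,24] → v_max = 108
check: 108·(12+12) = 2592 ✓

d=2592 v_max=108 a_max=9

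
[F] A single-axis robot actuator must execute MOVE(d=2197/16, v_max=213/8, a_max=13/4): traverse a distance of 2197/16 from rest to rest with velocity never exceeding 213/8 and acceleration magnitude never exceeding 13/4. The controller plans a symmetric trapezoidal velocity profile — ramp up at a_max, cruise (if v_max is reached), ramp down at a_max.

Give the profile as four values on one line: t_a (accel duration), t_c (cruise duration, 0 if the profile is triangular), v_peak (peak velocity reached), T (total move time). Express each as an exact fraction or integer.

(v_max)²/a_max = (213/8)²/(13/4) = 45369/208
2197/16 < 45369/208 ⇒ no cruise
v_peak = √(2197/16·13/4) = √(28561/64) = 169/8
t_a = (169/8)/(13/4) = 13/2; t_c = 0
T = 2·13/2 = 13

t_a=13/2 t_c=0 v_peak=169/8 T=13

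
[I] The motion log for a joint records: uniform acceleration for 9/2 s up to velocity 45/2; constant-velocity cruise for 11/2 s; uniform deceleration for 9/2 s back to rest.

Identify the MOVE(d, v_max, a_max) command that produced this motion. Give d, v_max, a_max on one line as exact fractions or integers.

d=225 v_max=45/2 a_max=5

a_max = (45/2)/(9/2) = 5
d_a = ½·45/2·9/2 = 405/8; d_c = 45/2·11/2 = 495/4
d = 2·405/8 + 495/4 = 225
t_c = 11/2 > 0 so v_max = 45/2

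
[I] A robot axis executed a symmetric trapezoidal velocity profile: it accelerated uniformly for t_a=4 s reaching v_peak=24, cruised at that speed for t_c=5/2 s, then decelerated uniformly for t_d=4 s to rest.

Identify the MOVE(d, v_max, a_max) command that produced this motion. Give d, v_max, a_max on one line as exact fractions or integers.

a_max = 24/4 = 6
d_a = ½·24·4 = 48; d_c = 24·5/2 = 60
d = 2·48 + 60 = 156
t_c = 5/2 > 0 so v_max = 24

d=156 v_max=24 a_max=6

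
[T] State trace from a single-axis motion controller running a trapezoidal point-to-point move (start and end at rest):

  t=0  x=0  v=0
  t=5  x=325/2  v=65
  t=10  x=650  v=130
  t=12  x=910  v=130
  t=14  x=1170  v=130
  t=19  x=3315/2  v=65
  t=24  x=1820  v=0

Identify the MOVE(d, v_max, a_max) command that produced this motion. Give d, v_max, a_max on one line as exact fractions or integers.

final state: t=24, x=1820, v=0 → d = 1820
a_max = (65−0)/(5−0) = 13
max v = 130 over t∈[10,14] → v_max = 130
check: 130·(10+4) = 1820 ✓

d=1820 v_max=130 a_max=13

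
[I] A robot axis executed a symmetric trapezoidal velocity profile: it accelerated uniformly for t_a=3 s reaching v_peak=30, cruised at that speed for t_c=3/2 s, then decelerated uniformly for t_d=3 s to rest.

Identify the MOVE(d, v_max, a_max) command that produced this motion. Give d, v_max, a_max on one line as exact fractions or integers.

d=135 v_max=30 a_max=10

a_max = 30/3 = 10
d_a = ½·30·3 = 45; d_c = 30·3/2 = 45
d = 2·45 + 45 = 135
t_c = 3/2 > 0 → v_max = v_peak = 30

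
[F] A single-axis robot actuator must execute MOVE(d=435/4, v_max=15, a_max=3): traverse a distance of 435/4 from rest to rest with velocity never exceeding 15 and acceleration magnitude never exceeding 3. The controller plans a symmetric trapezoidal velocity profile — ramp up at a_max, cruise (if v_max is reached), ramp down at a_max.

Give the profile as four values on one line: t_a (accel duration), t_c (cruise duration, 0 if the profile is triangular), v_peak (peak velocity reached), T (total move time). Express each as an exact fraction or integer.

t_a=5 t_c=9/4 v_peak=15 T=49/4

(v_max)²/a_max = 15²/3 = 75
435/4 ≥ 75 ⇒ cruise phase
t_a = 15/3 = 5; v_peak = 15
d_cruise = 435/4 − 75 = 135/4; t_c = (135/4)/15 = 9/4
T = 2·5 + 9/4 = 49/4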